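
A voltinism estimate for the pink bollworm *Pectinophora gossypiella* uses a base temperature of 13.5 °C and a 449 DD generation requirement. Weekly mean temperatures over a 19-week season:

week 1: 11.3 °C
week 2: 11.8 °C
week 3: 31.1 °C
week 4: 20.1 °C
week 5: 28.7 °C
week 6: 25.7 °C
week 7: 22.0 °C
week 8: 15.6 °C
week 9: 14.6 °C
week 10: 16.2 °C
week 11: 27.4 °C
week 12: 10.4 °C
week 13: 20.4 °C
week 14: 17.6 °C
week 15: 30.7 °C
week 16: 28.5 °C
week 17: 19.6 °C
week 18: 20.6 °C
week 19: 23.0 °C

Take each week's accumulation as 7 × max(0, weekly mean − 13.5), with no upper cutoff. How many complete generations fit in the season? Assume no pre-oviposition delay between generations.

Weekly DD (7 × max(0, T̄ − 13.5)): 0.0, 0.0, 123.2, 46.2, 106.4, 85.4, 59.5, 14.7, 7.7, 18.9, 97.3, 0.0, 48.3, 28.7, 120.4, 105.0, 42.7, 49.7, 66.5.
Season total = 1020.6 DD.
Complete generations = ⌊1020.6 / 449⌋ = 2.

2 generations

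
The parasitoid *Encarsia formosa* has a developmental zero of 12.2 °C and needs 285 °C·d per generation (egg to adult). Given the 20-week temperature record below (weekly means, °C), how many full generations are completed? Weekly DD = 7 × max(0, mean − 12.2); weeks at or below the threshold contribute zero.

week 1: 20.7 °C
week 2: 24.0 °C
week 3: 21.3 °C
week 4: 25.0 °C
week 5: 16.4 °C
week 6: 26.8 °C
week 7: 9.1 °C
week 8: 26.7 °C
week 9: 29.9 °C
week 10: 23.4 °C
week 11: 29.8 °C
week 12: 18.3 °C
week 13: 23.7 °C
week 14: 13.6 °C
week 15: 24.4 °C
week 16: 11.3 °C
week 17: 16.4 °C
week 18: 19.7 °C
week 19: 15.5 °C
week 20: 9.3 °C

Weekly DD (7 × max(0, T̄ − 12.2)): 59.5, 82.6, 63.7, 89.6, 29.4, 102.2, 0.0, 101.5, 123.9, 78.4, 123.2, 42.7, 80.5, 9.8, 85.4, 0.0, 29.4, 52.5, 23.1, 0.0.
Season total = 1177.4 DD.
Complete generations = ⌊1177.4 / 285⌋ = 4.

4 generations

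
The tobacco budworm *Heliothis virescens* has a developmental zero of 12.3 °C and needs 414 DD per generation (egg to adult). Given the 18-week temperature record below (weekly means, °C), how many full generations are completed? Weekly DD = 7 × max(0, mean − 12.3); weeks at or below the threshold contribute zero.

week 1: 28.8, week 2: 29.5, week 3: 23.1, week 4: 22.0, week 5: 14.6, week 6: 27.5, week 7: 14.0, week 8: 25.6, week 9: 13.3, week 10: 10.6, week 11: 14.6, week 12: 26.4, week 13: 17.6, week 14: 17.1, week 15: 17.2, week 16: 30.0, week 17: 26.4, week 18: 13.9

2 generations

Weekly DD (7 × max(0, T̄ − 12.3)): 115.5, 120.4, 75.6, 67.9, 16.1, 106.4, 11.9, 93.1, 7.0, 0.0, 16.1, 98.7, 37.1, 33.6, 34.3, 123.9, 98.7, 11.2.
Season total = 1067.5 DD.
Complete generations = ⌊1067.5 / 414⌋ = 2.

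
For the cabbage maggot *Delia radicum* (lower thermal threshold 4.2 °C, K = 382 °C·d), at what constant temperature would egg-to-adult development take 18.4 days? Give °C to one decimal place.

Required daily accumulation = 382 / 18.4 = 20.761 DD/day.
T = T_base + 20.761 = 4.2 + 20.761 = 24.961 ≈ 25.0 °C.

25.0 °C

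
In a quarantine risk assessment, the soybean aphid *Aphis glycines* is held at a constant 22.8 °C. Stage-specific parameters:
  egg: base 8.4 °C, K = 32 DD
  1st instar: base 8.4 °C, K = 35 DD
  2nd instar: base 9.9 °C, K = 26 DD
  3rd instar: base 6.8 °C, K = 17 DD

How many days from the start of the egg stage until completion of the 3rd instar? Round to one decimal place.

7.7 days

egg: 32 / (22.8 − 8.4) = 32 / 14.4 = 2.222 d.
1st instar: 35 / (22.8 − 8.4) = 35 / 14.4 = 2.431 d.
2nd instar: 26 / (22.8 − 9.9) = 26 / 12.9 = 2.016 d.
3rd instar: 17 / (22.8 − 6.8) = 17 / 16.0 = 1.062 d.
Sum = 7.731 ≈ 7.7 days.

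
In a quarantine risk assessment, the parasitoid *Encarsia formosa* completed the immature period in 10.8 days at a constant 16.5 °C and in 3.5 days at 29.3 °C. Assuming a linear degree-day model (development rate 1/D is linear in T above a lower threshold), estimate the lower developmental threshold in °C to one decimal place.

Equal thermal constants: D₁(T₁ − T_b) = D₂(T₂ − T_b).
10.8·(16.5 − T_b) = 3.5·(29.3 − T_b)
T_b = (10.8·16.5 − 3.5·29.3) / (10.8 − 3.5) = 75.65 / 7.3 = 10.363 °C ≈ 10.4 °C.

10.4 °C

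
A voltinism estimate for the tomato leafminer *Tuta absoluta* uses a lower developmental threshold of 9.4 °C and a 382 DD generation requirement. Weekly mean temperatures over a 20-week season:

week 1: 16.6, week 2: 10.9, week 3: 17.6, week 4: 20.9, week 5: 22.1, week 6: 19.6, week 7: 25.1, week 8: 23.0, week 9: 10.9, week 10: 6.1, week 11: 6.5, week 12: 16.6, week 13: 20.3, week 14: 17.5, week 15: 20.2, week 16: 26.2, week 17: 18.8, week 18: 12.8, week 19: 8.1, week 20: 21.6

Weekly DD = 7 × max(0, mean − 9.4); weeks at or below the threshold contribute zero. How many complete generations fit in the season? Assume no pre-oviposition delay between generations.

Weekly DD (7 × max(0, T̄ − 9.4)): 50.4, 10.5, 57.4, 80.5, 88.9, 71.4, 109.9, 95.2, 10.5, 0.0, 0.0, 50.4, 76.3, 56.7, 75.6, 117.6, 65.8, 23.8, 0.0, 85.4.
Season total = 1126.3 DD.
Complete generations = ⌊1126.3 / 382⌋ = 2.

2 generations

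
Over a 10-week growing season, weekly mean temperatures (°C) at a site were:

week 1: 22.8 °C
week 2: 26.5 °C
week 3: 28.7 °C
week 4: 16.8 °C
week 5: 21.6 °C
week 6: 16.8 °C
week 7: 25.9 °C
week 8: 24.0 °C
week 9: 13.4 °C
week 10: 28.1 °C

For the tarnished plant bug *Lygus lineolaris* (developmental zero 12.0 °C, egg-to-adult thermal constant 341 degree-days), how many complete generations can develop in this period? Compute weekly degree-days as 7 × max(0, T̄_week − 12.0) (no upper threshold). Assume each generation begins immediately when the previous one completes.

Weekly DD (7 × max(0, T̄ − 12.0)): 75.6, 101.5, 116.9, 33.6, 67.2, 33.6, 97.3, 84.0, 9.8, 112.7.
Season total = 732.2 DD.
Complete generations = ⌊732.2 / 341⌋ = 2.

2 generations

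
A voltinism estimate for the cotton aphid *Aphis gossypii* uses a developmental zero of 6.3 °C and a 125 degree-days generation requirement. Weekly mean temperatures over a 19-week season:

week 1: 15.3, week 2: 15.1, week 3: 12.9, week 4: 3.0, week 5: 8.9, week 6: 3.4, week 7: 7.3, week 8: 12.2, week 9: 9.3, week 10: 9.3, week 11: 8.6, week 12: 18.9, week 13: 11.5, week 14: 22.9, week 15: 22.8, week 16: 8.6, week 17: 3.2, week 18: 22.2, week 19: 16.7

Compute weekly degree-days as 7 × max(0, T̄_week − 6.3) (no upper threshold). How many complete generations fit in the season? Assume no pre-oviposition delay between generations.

Weekly DD (7 × max(0, T̄ − 6.3)): 63.0, 61.6, 46.2, 0.0, 18.2, 0.0, 7.0, 41.3, 21.0, 21.0, 16.1, 88.2, 36.4, 116.2, 115.5, 16.1, 0.0, 111.3, 72.8.
Season total = 851.9 DD.
Complete generations = ⌊851.9 / 125⌋ = 6.

6 generations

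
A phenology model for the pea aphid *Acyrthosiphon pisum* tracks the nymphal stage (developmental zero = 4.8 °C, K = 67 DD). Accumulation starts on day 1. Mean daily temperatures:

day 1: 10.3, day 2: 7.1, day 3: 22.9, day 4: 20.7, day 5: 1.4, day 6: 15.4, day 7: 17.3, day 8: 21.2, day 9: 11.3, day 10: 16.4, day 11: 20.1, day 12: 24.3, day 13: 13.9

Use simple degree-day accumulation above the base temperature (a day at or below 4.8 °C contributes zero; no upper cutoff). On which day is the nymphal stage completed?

Daily DD above 4.8 °C: 5.5, 2.3, 18.1, 15.9, 0.0, 10.6, 12.5, 16.4, 6.5, 11.6, 15.3, 19.5, 9.1.
Cumulative: 5.5, 7.8, 25.9, 41.8, 41.8, 52.4, 64.9, 81.3, 87.8, 99.4, 114.7, 134.2, 143.3.
The total first reaches 67 DD on day 8.

day 8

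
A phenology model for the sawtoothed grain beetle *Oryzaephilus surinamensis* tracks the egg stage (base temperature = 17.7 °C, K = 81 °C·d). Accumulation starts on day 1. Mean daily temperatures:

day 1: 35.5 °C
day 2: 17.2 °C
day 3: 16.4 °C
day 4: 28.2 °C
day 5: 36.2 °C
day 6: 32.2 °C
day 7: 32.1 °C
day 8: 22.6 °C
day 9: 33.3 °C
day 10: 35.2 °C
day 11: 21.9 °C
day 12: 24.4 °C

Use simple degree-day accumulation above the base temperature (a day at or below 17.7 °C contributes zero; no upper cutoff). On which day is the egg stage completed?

Daily DD above 17.7 °C: 17.8, 0.0, 0.0, 10.5, 18.5, 14.5, 14.4, 4.9, 15.6, 17.5, 4.2, 6.7.
Cumulative: 17.8, 17.8, 17.8, 28.3, 46.8, 61.3, 75.7, 80.6, 96.2, 113.7, 117.9, 124.6.
The total first reaches 81 DD on day 9.

day 9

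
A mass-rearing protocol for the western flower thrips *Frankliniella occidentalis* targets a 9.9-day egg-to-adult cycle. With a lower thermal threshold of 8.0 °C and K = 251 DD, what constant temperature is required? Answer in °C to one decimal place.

33.4 °C

Required daily accumulation = 251 / 9.9 = 25.354 DD/day.
T = T_base + 25.354 = 8.0 + 25.354 = 33.354 ≈ 33.4 °C.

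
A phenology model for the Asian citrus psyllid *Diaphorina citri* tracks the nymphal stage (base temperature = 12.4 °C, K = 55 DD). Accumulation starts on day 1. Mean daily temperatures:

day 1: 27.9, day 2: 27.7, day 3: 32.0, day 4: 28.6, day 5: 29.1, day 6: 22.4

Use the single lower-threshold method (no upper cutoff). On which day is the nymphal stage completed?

day 4

Daily DD above 12.4 °C: 15.5, 15.3, 19.6, 16.2, 16.7, 10.0.
Cumulative: 15.5, 30.8, 50.4, 66.6, 83.3, 93.3.
The total first reaches 55 DD on day 4.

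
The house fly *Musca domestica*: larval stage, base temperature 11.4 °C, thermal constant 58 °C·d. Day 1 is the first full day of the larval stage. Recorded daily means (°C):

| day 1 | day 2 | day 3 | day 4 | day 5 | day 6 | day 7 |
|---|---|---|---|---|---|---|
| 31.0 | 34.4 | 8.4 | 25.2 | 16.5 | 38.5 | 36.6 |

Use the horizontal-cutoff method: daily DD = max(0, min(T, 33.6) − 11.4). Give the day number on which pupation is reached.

day 5

Daily DD above 11.4 °C (capped at 22.2): 19.6, 22.2, 0.0, 13.8, 5.1, 22.2, 22.2.
Cumulative: 19.6, 41.8, 41.8, 55.6, 60.7, 82.9, 105.1.
The total first reaches 58 DD on day 5.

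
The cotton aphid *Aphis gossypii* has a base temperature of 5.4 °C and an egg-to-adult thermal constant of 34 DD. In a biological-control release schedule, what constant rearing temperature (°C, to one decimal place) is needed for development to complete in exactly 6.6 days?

10.6 °C

Required daily accumulation = 34 / 6.6 = 5.152 DD/day.
T = T_base + 5.152 = 5.4 + 5.152 = 10.552 ≈ 10.6 °C.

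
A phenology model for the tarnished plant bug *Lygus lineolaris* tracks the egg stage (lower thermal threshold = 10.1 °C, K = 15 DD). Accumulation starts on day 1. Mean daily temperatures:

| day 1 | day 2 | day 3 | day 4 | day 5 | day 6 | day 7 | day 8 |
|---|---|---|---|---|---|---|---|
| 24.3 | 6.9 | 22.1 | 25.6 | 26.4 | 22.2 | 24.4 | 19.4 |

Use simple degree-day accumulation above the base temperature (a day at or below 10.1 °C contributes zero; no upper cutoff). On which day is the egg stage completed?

Daily DD above 10.1 °C: 14.2, 0.0, 12.0, 15.5, 16.3, 12.1, 14.3, 9.3.
Cumulative: 14.2, 14.2, 26.2, 41.7, 58.0, 70.1, 84.4, 93.7.
The total first reaches 15 DD on day 3.

day 3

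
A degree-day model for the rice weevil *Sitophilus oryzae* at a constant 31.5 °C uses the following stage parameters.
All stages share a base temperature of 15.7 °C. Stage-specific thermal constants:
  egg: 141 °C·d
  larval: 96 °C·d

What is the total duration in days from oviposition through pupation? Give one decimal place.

15.0 days

Daily accumulation at 31.5 °C = 31.5 − 15.7 = 15.8 DD/day.
Total K = 141 + 96 = 237 DD.
Total duration = 237 / 15.8 = 15.000 ≈ 15.0 days.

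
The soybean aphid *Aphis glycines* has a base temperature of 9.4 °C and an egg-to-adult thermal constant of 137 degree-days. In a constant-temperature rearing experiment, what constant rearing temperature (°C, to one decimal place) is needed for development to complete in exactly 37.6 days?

Required daily accumulation = 137 / 37.6 = 3.644 DD/day.
T = T_base + 3.644 = 9.4 + 3.644 = 13.044 ≈ 13.0 °C.

13.0 °C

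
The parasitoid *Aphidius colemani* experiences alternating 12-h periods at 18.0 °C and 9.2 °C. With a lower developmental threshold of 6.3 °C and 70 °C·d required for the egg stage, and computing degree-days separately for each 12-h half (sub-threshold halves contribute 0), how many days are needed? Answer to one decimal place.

9.6 days

Day half: max(0, 18.0 − 6.3) × 0.5 = 11.7 × 0.5 = 5.85 DD.
Night half: max(0, 9.2 − 6.3) × 0.5 = 2.9 × 0.5 = 1.45 DD.
Per 24 h: 7.30 DD/day.
Duration = 70 / 7.30 = 9.589 ≈ 9.6 days.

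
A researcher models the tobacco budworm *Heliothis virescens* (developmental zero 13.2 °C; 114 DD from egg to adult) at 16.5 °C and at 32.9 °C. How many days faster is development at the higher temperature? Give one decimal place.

At 16.5 °C: 114 / (16.5 − 13.2) = 114 / 3.3 = 34.545 d.
At 32.9 °C: 114 / (32.9 − 13.2) = 114 / 19.7 = 5.787 d.
Difference = |34.545 − 5.787| = 28.759 ≈ 28.8 days.

28.8 days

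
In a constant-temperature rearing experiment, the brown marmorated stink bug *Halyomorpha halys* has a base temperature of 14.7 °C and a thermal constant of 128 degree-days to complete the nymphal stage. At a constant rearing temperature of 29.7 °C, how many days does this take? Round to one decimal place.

8.5 days

Daily accumulation = 29.7 − 14.7 = 15.0 DD/day.
Duration = 128 / 15.0 = 8.533 ≈ 8.5 days.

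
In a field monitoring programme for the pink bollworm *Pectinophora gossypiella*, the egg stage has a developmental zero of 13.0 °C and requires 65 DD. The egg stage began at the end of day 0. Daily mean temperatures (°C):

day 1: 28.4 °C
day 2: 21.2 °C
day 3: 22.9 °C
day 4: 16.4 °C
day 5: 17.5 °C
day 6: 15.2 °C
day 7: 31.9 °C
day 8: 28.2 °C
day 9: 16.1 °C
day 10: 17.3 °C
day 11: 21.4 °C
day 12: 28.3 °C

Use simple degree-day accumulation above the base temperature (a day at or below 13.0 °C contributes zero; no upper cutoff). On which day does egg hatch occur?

Daily DD above 13.0 °C: 15.4, 8.2, 9.9, 3.4, 4.5, 2.2, 18.9, 15.2, 3.1, 4.3, 8.4, 15.3.
Cumulative: 15.4, 23.6, 33.5, 36.9, 41.4, 43.6, 62.5, 77.7, 80.8, 85.1, 93.5, 108.8.
The total first reaches 65 DD on day 8.

day 8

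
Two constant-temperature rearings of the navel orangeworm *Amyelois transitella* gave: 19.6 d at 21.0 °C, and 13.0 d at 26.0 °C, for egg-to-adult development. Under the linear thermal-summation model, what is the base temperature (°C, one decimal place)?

11.2 °C

Under the model K = D·(T − T_b), so D₁·(T₁ − T_b) = D₂·(T₂ − T_b).
19.6·(21.0 − T_b) = 13.0·(26.0 − T_b)
T_b = (19.6·21.0 − 13.0·26.0) / (19.6 − 13.0) = 73.60 / 6.6 = 11.152 °C ≈ 11.2 °C.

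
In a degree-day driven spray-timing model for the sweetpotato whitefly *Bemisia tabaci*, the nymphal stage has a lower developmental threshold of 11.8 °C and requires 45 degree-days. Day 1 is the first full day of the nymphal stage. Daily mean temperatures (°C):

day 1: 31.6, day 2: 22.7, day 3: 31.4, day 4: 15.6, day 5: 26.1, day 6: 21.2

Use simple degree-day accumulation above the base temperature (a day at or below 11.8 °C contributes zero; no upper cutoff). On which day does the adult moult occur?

Daily DD above 11.8 °C: 19.8, 10.9, 19.6, 3.8, 14.3, 9.4.
Cumulative: 19.8, 30.7, 50.3, 54.1, 68.4, 77.8.
The total first reaches 45 DD on day 3.

day 3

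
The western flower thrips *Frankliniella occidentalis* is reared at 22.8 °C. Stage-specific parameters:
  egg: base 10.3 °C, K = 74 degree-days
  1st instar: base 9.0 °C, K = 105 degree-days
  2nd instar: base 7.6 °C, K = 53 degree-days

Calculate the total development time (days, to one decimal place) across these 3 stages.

egg: 74 / (22.8 − 10.3) = 74 / 12.5 = 5.920 d.
1st instar: 105 / (22.8 − 9.0) = 105 / 13.8 = 7.609 d.
2nd instar: 53 / (22.8 − 7.6) = 53 / 15.2 = 3.487 d.
Sum = 17.016 ≈ 17.0 days.

17.0 days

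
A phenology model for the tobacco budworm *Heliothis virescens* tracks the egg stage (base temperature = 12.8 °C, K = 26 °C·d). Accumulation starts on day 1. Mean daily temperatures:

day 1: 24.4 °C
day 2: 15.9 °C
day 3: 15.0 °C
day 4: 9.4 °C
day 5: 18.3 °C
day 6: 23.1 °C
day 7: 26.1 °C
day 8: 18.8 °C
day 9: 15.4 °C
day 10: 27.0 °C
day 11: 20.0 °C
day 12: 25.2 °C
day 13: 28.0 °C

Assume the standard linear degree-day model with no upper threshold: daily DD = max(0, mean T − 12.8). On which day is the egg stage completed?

Daily DD above 12.8 °C: 11.6, 3.1, 2.2, 0.0, 5.5, 10.3, 13.3, 6.0, 2.6, 14.2, 7.2, 12.4, 15.2.
Cumulative: 11.6, 14.7, 16.9, 16.9, 22.4, 32.7, 46.0, 52.0, 54.6, 68.8, 76.0, 88.4, 103.6.
The total first reaches 26 DD on day 6.

day 6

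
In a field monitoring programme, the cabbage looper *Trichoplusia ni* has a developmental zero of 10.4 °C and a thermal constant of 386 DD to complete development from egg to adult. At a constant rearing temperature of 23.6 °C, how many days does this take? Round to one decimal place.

Daily accumulation = 23.6 − 10.4 = 13.2 DD/day.
Duration = 386 / 13.2 = 29.242 ≈ 29.2 days.

29.2 days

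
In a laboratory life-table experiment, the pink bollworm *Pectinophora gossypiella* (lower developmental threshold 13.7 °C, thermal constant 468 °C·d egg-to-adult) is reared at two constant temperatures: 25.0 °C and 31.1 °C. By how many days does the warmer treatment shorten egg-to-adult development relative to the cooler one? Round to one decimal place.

At 25.0 °C: 468 / (25.0 − 13.7) = 468 / 11.3 = 41.416 d.
At 31.1 °C: 468 / (31.1 − 13.7) = 468 / 17.4 = 26.897 d.
Difference = |41.416 − 26.897| = 14.519 ≈ 14.5 days.

14.5 days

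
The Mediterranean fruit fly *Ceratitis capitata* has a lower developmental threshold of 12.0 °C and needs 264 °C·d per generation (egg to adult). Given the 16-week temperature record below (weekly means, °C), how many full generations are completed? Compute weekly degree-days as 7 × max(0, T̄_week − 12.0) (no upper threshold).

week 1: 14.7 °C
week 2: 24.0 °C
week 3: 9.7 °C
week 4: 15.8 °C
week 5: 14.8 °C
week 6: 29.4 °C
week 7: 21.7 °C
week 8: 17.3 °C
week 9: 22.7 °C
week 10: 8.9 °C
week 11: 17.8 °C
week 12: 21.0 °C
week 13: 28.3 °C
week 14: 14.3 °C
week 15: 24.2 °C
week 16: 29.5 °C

Weekly DD (7 × max(0, T̄ − 12.0)): 18.9, 84.0, 0.0, 26.6, 19.6, 121.8, 67.9, 37.1, 74.9, 0.0, 40.6, 63.0, 114.1, 16.1, 85.4, 122.5.
Season total = 892.5 DD.
Complete generations = ⌊892.5 / 264⌋ = 3.

3 generations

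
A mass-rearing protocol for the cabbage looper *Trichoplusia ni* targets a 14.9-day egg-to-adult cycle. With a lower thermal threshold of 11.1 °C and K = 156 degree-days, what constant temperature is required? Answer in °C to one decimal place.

Required daily accumulation = 156 / 14.9 = 10.470 DD/day.
T = T_base + 10.470 = 11.1 + 10.470 = 21.570 ≈ 21.6 °C.

21.6 °C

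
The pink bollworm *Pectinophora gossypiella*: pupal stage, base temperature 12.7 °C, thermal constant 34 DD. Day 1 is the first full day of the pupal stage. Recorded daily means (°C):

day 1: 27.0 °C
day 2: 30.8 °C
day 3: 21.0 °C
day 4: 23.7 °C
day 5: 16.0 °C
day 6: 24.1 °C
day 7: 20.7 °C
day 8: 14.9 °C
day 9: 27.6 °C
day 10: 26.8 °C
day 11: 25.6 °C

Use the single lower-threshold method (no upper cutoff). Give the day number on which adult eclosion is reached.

Daily DD above 12.7 °C: 14.3, 18.1, 8.3, 11.0, 3.3, 11.4, 8.0, 2.2, 14.9, 14.1, 12.9.
Cumulative: 14.3, 32.4, 40.7, 51.7, 55.0, 66.4, 74.4, 76.6, 91.5, 105.6, 118.5.
The total first reaches 34 DD on day 3.

day 3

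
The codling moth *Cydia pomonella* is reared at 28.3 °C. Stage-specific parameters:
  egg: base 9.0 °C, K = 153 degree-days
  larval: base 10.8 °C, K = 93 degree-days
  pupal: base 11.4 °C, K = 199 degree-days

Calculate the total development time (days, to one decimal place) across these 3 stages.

25.0 days

egg: 153 / (28.3 − 9.0) = 153 / 19.3 = 7.927 d.
larval: 93 / (28.3 − 10.8) = 93 / 17.5 = 5.314 d.
pupal: 199 / (28.3 − 11.4) = 199 / 16.9 = 11.775 d.
Sum = 25.017 ≈ 25.0 days.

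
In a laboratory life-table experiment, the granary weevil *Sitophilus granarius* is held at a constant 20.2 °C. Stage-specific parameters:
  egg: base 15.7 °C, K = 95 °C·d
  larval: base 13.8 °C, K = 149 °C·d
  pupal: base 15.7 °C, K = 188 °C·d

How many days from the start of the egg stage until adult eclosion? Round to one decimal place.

86.2 days

egg: 95 / (20.2 − 15.7) = 95 / 4.5 = 21.111 d.
larval: 149 / (20.2 − 13.8) = 149 / 6.4 = 23.281 d.
pupal: 188 / (20.2 − 15.7) = 188 / 4.5 = 41.778 d.
Sum = 86.170 ≈ 86.2 days.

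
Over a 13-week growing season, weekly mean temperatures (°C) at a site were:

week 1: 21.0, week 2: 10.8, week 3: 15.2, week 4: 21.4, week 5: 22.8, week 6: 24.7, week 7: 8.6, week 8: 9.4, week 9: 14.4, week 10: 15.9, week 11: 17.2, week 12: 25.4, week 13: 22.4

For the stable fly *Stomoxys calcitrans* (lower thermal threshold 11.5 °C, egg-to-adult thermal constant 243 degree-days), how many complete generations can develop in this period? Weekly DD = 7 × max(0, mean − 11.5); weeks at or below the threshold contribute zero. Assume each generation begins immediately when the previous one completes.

2 generations

Weekly DD (7 × max(0, T̄ − 11.5)): 66.5, 0.0, 25.9, 69.3, 79.1, 92.4, 0.0, 0.0, 20.3, 30.8, 39.9, 97.3, 76.3.
Season total = 597.8 DD.
Complete generations = ⌊597.8 / 243⌋ = 2.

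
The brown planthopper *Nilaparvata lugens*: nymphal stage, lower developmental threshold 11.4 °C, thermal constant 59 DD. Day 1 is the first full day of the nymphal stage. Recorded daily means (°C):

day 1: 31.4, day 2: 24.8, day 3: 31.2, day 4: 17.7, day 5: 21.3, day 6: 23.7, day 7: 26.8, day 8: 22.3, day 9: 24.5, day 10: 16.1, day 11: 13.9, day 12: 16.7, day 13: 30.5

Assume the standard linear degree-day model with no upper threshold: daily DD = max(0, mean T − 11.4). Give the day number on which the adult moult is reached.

Daily DD above 11.4 °C: 20.0, 13.4, 19.8, 6.3, 9.9, 12.3, 15.4, 10.9, 13.1, 4.7, 2.5, 5.3, 19.1.
Cumulative: 20.0, 33.4, 53.2, 59.5, 69.4, 81.7, 97.1, 108.0, 121.1, 125.8, 128.3, 133.6, 152.7.
The total first reaches 59 DD on day 4.

day 4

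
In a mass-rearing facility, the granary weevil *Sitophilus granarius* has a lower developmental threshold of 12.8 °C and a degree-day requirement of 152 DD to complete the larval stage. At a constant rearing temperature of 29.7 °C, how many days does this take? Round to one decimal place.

9.0 days

Daily accumulation = 29.7 − 12.8 = 16.9 DD/day.
Duration = 152 / 16.9 = 8.994 ≈ 9.0 days.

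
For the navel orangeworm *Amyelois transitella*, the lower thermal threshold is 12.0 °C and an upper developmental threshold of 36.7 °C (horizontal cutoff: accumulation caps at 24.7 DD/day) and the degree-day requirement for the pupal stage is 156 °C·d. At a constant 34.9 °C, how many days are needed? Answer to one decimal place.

Daily accumulation = 34.9 − 12.0 = 22.9 DD/day.
Duration = 156 / 22.9 = 6.812 ≈ 6.8 days.

6.8 days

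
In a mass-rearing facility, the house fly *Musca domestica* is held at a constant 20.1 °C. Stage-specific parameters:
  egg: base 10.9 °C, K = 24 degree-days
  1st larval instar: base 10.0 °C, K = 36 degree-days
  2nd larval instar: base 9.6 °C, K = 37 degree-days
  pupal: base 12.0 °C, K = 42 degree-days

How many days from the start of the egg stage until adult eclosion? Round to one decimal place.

14.9 days

egg: 24 / (20.1 − 10.9) = 24 / 9.2 = 2.609 d.
1st larval instar: 36 / (20.1 − 10.0) = 36 / 10.1 = 3.564 d.
2nd larval instar: 37 / (20.1 − 9.6) = 37 / 10.5 = 3.524 d.
pupal: 42 / (20.1 − 12.0) = 42 / 8.1 = 5.185 d.
Sum = 14.882 ≈ 14.9 days.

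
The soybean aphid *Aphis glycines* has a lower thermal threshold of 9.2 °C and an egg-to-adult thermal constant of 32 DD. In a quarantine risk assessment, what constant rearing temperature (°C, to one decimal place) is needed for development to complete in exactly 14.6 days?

Required daily accumulation = 32 / 14.6 = 2.192 DD/day.
T = T_base + 2.192 = 9.2 + 2.192 = 11.392 ≈ 11.4 °C.

11.4 °C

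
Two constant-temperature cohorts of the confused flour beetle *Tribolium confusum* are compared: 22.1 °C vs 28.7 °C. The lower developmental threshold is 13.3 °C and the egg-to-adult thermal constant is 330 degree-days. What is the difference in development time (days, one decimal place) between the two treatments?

At 22.1 °C: 330 / (22.1 − 13.3) = 330 / 8.8 = 37.500 d.
At 28.7 °C: 330 / (28.7 − 13.3) = 330 / 15.4 = 21.429 d.
Difference = |37.500 − 21.429| = 16.071 ≈ 16.1 days.

16.1 days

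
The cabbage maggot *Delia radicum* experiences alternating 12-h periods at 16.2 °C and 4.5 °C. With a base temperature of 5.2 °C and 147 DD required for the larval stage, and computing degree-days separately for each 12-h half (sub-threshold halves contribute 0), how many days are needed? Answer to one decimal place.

26.7 days

Day half: max(0, 16.2 − 5.2) × 0.5 = 11.0 × 0.5 = 5.50 DD.
Night half: max(0, 4.5 − 5.2) × 0.5 = 0.0 × 0.5 = 0.00 DD.
Per 24 h: 5.50 DD/day.
Duration = 147 / 5.50 = 26.727 ≈ 26.7 days.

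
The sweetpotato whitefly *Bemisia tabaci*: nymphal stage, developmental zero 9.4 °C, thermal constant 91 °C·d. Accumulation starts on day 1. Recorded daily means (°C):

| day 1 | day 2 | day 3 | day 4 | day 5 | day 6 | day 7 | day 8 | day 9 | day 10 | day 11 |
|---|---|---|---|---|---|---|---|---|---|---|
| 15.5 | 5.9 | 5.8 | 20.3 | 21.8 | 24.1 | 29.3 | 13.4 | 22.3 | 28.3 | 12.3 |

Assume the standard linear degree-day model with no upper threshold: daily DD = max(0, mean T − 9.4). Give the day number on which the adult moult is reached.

Daily DD above 9.4 °C: 6.1, 0.0, 0.0, 10.9, 12.4, 14.7, 19.9, 4.0, 12.9, 18.9, 2.9.
Cumulative: 6.1, 6.1, 6.1, 17.0, 29.4, 44.1, 64.0, 68.0, 80.9, 99.8, 102.7.
The total first reaches 91 DD on day 10.

day 10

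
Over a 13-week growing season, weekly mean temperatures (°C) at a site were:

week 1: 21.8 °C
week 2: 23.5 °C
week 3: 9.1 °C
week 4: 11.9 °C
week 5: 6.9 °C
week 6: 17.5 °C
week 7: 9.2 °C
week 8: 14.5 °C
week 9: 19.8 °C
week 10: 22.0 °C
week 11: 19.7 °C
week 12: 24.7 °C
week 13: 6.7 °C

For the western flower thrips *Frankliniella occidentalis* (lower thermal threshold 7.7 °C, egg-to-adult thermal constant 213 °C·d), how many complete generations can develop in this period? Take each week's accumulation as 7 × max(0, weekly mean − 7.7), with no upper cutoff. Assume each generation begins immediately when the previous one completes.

3 generations

Weekly DD (7 × max(0, T̄ − 7.7)): 98.7, 110.6, 9.8, 29.4, 0.0, 68.6, 10.5, 47.6, 84.7, 100.1, 84.0, 119.0, 0.0.
Season total = 763.0 DD.
Complete generations = ⌊763.0 / 213⌋ = 3.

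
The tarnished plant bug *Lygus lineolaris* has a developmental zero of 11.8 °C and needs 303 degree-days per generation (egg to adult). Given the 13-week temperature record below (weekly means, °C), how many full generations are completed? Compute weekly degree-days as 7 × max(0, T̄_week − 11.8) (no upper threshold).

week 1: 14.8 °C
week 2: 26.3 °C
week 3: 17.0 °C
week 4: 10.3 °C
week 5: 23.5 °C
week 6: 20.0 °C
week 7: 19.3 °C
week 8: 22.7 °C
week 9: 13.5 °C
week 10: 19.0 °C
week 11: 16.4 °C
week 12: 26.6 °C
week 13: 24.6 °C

Weekly DD (7 × max(0, T̄ − 11.8)): 21.0, 101.5, 36.4, 0.0, 81.9, 57.4, 52.5, 76.3, 11.9, 50.4, 32.2, 103.6, 89.6.
Season total = 714.7 DD.
Complete generations = ⌊714.7 / 303⌋ = 2.

2 generations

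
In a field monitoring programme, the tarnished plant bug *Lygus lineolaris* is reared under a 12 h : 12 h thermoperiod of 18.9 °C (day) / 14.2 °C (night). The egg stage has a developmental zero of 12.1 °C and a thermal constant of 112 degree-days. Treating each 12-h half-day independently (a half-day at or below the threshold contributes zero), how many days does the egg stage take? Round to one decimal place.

25.2 days

Day half: max(0, 18.9 − 12.1) × 0.5 = 6.8 × 0.5 = 3.40 DD.
Night half: max(0, 14.2 − 12.1) × 0.5 = 2.1 × 0.5 = 1.05 DD.
Per 24 h: 4.45 DD/day.
Duration = 112 / 4.45 = 25.169 ≈ 25.2 days.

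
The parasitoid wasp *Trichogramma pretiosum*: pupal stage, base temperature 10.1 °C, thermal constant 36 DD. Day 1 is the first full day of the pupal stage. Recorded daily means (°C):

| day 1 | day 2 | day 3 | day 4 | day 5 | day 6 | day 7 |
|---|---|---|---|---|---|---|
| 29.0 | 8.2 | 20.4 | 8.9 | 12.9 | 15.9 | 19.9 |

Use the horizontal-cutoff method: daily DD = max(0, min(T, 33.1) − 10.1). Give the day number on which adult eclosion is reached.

day 6

Daily DD above 10.1 °C (capped at 23.0): 18.9, 0.0, 10.3, 0.0, 2.8, 5.8, 9.8.
Cumulative: 18.9, 18.9, 29.2, 29.2, 32.0, 37.8, 47.6.
The total first reaches 36 DD on day 6.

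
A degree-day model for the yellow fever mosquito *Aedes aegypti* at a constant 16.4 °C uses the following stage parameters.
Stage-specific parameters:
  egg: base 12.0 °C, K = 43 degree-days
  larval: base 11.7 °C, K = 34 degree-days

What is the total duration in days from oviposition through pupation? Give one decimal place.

17.0 days

egg: 43 / (16.4 − 12.0) = 43 / 4.4 = 9.773 d.
larval: 34 / (16.4 − 11.7) = 34 / 4.7 = 7.234 d.
Sum = 17.007 ≈ 17.0 days.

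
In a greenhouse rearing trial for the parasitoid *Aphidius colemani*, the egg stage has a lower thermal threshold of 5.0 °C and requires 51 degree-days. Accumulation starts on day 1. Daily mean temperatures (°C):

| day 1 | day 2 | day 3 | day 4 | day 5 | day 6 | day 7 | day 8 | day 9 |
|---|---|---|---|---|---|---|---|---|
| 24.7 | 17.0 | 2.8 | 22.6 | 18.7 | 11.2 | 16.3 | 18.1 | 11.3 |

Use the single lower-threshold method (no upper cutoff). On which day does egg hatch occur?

day 5

Daily DD above 5.0 °C: 19.7, 12.0, 0.0, 17.6, 13.7, 6.2, 11.3, 13.1, 6.3.
Cumulative: 19.7, 31.7, 31.7, 49.3, 63.0, 69.2, 80.5, 93.6, 99.9.
The total first reaches 51 DD on day 5.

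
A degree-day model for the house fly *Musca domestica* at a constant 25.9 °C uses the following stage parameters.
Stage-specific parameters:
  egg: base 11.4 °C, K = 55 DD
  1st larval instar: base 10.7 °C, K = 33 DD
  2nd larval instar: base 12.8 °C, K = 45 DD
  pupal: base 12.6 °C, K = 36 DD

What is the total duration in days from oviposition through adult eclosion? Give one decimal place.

egg: 55 / (25.9 − 11.4) = 55 / 14.5 = 3.793 d.
1st larval instar: 33 / (25.9 − 10.7) = 33 / 15.2 = 2.171 d.
2nd larval instar: 45 / (25.9 − 12.8) = 45 / 13.1 = 3.435 d.
pupal: 36 / (25.9 − 12.6) = 36 / 13.3 = 2.707 d.
Sum = 12.106 ≈ 12.1 days.

12.1 days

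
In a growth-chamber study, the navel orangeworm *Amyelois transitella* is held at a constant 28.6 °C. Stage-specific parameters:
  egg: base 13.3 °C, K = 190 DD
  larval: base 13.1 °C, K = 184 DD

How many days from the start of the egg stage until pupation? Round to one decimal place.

24.3 days

egg: 190 / (28.6 − 13.3) = 190 / 15.3 = 12.418 d.
larval: 184 / (28.6 − 13.1) = 184 / 15.5 = 11.871 d.
Sum = 24.289 ≈ 24.3 days.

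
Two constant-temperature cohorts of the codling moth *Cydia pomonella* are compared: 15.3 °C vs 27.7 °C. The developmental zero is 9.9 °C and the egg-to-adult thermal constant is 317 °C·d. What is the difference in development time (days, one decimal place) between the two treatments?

40.9 days

At 15.3 °C: 317 / (15.3 − 9.9) = 317 / 5.4 = 58.704 d.
At 27.7 °C: 317 / (27.7 − 9.9) = 317 / 17.8 = 17.809 d.
Difference = |58.704 − 17.809| = 40.895 ≈ 40.9 days.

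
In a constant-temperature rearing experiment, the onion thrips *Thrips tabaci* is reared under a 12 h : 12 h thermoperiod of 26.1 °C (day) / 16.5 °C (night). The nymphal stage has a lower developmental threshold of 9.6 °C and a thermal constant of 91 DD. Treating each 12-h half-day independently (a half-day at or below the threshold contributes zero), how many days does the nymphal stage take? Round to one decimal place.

Day half: max(0, 26.1 − 9.6) × 0.5 = 16.5 × 0.5 = 8.25 DD.
Night half: max(0, 16.5 − 9.6) × 0.5 = 6.9 × 0.5 = 3.45 DD.
Per 24 h: 11.70 DD/day.
Duration = 91 / 11.70 = 7.778 ≈ 7.8 days.

7.8 days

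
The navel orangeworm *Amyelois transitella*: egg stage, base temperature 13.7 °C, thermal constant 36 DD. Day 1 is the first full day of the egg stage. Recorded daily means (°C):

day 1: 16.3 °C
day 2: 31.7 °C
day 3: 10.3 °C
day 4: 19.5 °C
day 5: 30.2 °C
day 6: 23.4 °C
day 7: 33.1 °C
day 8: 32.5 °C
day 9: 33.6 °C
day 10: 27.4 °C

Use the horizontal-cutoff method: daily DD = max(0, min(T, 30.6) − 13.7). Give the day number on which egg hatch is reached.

Daily DD above 13.7 °C (capped at 16.9): 2.6, 16.9, 0.0, 5.8, 16.5, 9.7, 16.9, 16.9, 16.9, 13.7.
Cumulative: 2.6, 19.5, 19.5, 25.3, 41.8, 51.5, 68.4, 85.3, 102.2, 115.9.
The total first reaches 36 DD on day 5.

day 5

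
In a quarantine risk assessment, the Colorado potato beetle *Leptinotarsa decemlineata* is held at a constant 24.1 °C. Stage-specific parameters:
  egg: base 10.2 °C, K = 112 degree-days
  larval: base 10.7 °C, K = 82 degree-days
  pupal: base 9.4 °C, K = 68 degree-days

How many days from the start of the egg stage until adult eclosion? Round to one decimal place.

18.8 days

egg: 112 / (24.1 − 10.2) = 112 / 13.9 = 8.058 d.
larval: 82 / (24.1 − 10.7) = 82 / 13.4 = 6.119 d.
pupal: 68 / (24.1 − 9.4) = 68 / 14.7 = 4.626 d.
Sum = 18.803 ≈ 18.8 days.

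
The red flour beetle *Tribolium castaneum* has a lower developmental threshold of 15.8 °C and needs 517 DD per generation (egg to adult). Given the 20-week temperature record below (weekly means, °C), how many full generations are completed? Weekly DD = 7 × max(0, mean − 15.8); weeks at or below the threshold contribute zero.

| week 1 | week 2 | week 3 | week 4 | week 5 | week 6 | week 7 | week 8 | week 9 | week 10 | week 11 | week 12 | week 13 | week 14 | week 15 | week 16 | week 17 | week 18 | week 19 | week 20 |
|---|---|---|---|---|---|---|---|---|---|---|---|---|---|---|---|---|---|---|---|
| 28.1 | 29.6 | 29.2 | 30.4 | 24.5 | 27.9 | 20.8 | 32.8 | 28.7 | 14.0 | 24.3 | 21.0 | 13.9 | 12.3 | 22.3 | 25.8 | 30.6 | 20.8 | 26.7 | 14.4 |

2 generations

Weekly DD (7 × max(0, T̄ − 15.8)): 86.1, 96.6, 93.8, 102.2, 60.9, 84.7, 35.0, 119.0, 90.3, 0.0, 59.5, 36.4, 0.0, 0.0, 45.5, 70.0, 103.6, 35.0, 76.3, 0.0.
Season total = 1194.9 DD.
Complete generations = ⌊1194.9 / 517⌋ = 2.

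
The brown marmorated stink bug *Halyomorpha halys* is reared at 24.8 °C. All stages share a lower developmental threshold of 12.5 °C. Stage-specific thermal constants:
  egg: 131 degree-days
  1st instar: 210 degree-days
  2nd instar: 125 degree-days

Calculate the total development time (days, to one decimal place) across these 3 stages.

37.9 days

Daily accumulation at 24.8 °C = 24.8 − 12.5 = 12.3 DD/day.
Total K = 131 + 210 + 125 = 466 DD.
Total duration = 466 / 12.3 = 37.886 ≈ 37.9 days.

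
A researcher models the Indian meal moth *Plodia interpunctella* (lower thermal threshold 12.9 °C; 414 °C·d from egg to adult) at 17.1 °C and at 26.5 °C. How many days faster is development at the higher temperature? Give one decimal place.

At 17.1 °C: 414 / (17.1 − 12.9) = 414 / 4.2 = 98.571 d.
At 26.5 °C: 414 / (26.5 − 12.9) = 414 / 13.6 = 30.441 d.
Difference = |98.571 − 30.441| = 68.130 ≈ 68.1 days.

68.1 days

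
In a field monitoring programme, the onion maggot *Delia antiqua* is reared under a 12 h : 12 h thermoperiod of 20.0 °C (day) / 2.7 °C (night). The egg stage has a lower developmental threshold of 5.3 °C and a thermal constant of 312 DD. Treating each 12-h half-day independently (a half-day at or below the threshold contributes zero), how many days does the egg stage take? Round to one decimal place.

42.4 days

Day half: max(0, 20.0 − 5.3) × 0.5 = 14.7 × 0.5 = 7.35 DD.
Night half: max(0, 2.7 − 5.3) × 0.5 = 0.0 × 0.5 = 0.00 DD.
Per 24 h: 7.35 DD/day.
Duration = 312 / 7.35 = 42.449 ≈ 42.4 days.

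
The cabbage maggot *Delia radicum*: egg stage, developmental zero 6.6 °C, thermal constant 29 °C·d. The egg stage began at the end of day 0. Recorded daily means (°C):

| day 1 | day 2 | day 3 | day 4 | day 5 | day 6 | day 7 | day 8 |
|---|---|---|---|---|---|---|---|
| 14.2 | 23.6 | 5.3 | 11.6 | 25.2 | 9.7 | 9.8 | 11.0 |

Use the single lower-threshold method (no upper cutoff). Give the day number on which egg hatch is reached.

day 4

Daily DD above 6.6 °C: 7.6, 17.0, 0.0, 5.0, 18.6, 3.1, 3.2, 4.4.
Cumulative: 7.6, 24.6, 24.6, 29.6, 48.2, 51.3, 54.5, 58.9.
The total first reaches 29 DD on day 4.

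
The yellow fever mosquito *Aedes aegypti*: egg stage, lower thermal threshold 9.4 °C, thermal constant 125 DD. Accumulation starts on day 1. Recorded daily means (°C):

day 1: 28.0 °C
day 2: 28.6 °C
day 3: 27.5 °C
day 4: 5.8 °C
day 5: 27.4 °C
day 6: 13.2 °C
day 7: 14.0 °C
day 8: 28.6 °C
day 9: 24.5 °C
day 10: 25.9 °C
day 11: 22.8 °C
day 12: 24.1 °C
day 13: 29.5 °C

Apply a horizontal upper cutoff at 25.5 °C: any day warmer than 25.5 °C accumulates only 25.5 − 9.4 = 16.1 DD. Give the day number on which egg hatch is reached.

Daily DD above 9.4 °C (capped at 16.1): 16.1, 16.1, 16.1, 0.0, 16.1, 3.8, 4.6, 16.1, 15.1, 16.1, 13.4, 14.7, 16.1.
Cumulative: 16.1, 32.2, 48.3, 48.3, 64.4, 68.2, 72.8, 88.9, 104.0, 120.1, 133.5, 148.2, 164.3.
The total first reaches 125 DD on day 11.

day 11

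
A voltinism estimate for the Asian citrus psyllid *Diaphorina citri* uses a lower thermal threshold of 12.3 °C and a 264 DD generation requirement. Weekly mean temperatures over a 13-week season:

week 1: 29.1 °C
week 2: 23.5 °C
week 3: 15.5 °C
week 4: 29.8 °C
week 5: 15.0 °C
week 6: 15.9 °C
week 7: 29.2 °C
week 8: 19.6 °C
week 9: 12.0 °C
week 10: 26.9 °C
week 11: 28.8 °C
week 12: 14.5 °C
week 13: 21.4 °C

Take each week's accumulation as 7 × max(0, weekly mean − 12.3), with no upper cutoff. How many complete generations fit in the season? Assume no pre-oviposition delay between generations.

3 generations

Weekly DD (7 × max(0, T̄ − 12.3)): 117.6, 78.4, 22.4, 122.5, 18.9, 25.2, 118.3, 51.1, 0.0, 102.2, 115.5, 15.4, 63.7.
Season total = 851.2 DD.
Complete generations = ⌊851.2 / 264⌋ = 3.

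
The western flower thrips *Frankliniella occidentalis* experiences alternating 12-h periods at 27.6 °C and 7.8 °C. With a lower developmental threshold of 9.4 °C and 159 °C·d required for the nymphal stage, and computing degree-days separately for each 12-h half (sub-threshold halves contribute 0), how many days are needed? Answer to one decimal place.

17.5 days

Day half: max(0, 27.6 − 9.4) × 0.5 = 18.2 × 0.5 = 9.10 DD.
Night half: max(0, 7.8 − 9.4) × 0.5 = 0.0 × 0.5 = 0.00 DD.
Per 24 h: 9.10 DD/day.
Duration = 159 / 9.10 = 17.473 ≈ 17.5 days.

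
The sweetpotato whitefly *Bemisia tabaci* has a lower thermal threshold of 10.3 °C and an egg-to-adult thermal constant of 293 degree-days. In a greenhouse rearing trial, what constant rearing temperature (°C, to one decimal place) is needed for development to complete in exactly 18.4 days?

26.2 °C

Required daily accumulation = 293 / 18.4 = 15.924 DD/day.
T = T_base + 15.924 = 10.3 + 15.924 = 26.224 ≈ 26.2 °C.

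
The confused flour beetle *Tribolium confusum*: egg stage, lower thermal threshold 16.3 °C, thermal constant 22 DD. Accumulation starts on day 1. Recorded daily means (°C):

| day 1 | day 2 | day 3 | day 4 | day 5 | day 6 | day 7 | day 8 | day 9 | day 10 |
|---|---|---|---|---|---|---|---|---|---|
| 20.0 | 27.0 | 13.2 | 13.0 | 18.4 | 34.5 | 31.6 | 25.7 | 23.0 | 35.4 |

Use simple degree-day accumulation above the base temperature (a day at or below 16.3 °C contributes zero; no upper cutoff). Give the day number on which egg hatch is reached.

Daily DD above 16.3 °C: 3.7, 10.7, 0.0, 0.0, 2.1, 18.2, 15.3, 9.4, 6.7, 19.1.
Cumulative: 3.7, 14.4, 14.4, 14.4, 16.5, 34.7, 50.0, 59.4, 66.1, 85.2.
The total first reaches 22 DD on day 6.

day 6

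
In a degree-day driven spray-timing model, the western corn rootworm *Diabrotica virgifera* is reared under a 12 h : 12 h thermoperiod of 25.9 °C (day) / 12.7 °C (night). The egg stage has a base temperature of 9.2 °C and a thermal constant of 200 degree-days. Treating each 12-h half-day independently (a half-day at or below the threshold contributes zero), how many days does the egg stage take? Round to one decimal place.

Day half: max(0, 25.9 − 9.2) × 0.5 = 16.7 × 0.5 = 8.35 DD.
Night half: max(0, 12.7 − 9.2) × 0.5 = 3.5 × 0.5 = 1.75 DD.
Per 24 h: 10.10 DD/day.
Duration = 200 / 10.10 = 19.802 ≈ 19.8 days.

19.8 days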